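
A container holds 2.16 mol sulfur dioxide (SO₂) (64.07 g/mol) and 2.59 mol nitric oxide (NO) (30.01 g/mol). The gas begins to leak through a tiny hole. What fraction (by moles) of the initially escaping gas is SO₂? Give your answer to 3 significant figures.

The effusion rate of species i is ∝ p_i/√M_i ∝ n_i/√M_i.
Mole fraction of SO₂ in the effusate = (n_SO₂/√M_SO₂) / (n_SO₂/√M_SO₂ + n_NO/√M_NO)
= (2.16/√64.07) / (2.16/√64.07 + 2.59/√30.01) = 0.2699/(0.2699 + 0.4728) = 0.363.

0.363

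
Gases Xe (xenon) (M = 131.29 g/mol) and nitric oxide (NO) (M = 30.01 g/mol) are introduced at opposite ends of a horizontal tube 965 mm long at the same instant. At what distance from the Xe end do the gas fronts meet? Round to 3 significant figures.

The fronts meet when d_Xe + d_NO = L with d_Xe/d_NO = √(M_NO/M_Xe) (Graham's law). Here √(M_NO/M_Xe) = √(30.01/131.29) = 0.4781.
With d_Xe + d_NO = 965 mm, d_NO = 965/(1 + 0.4781) = 652.9 mm.
d_Xe = 965 − 652.9 = 312 mm.

312 mm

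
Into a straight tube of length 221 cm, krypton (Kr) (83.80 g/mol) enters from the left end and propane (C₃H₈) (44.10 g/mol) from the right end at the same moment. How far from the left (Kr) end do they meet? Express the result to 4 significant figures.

92.92 cm

Distances travelled in equal time are proportional to diffusion rates, so d_Kr/d_C₃H₈ = √(M_C₃H₈/M_Kr) = √(44.10/83.80) = 0.7254.
With d_Kr + d_C₃H₈ = 221 cm, d_C₃H₈ = 221/(1 + 0.7254) = 128.1 cm.
d_Kr = 221 − 128.1 = 92.92 cm.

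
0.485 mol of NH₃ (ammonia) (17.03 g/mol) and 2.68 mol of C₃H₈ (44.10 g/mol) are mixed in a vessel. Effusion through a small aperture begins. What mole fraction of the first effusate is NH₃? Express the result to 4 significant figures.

0.2255

Each component's effusion rate ∝ (its partial pressure)·(1/√M) ∝ n_i/√M_i.
So x_NH₃ in the escaping gas = (n_NH₃/√M_NH₃) / Σ(n_i/√M_i)
= (0.485/√17.03) / (0.485/√17.03 + 2.68/√44.10) = 0.1175/(0.1175 + 0.4036) = 0.2255.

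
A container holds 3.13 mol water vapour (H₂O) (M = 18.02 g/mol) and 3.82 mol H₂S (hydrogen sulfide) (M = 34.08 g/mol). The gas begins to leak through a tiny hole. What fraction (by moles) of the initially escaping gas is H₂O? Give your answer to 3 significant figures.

Effusion rate of each component ∝ n_i/√M_i (partial pressure × 1/√M).
Mole fraction of H₂O in the effusate = (n_H₂O/√M_H₂O) / (n_H₂O/√M_H₂O + n_H₂S/√M_H₂S)
= (3.13/√18.02) / (3.13/√18.02 + 3.82/√34.08) = 0.7373/(0.7373 + 0.6544) = 0.530.

0.530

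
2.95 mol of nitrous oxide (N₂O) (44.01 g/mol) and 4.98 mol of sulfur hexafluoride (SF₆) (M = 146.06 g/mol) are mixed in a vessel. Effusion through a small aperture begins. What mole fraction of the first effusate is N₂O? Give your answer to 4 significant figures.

0.5190

Effusion rate of each component ∝ n_i/√M_i (partial pressure × 1/√M).
x_N₂O(eff) = (n_N₂O/√M_N₂O) / (n_N₂O/√M_N₂O + n_SF₆/√M_SF₆)
= (2.95/√44.01) / (2.95/√44.01 + 4.98/√146.06) = 0.4447/(0.4447 + 0.4121) = 0.5190.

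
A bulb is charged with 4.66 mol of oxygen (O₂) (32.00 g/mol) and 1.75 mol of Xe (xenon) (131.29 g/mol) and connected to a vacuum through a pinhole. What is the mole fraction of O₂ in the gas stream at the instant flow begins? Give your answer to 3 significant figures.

0.844

Effusion rate of each component ∝ n_i/√M_i (partial pressure × 1/√M).
So x_O₂ in the escaping gas = (n_O₂/√M_O₂) / Σ(n_i/√M_i)
= (4.66/√32.00) / (4.66/√32.00 + 1.75/√131.29) = 0.8238/(0.8238 + 0.1527) = 0.844.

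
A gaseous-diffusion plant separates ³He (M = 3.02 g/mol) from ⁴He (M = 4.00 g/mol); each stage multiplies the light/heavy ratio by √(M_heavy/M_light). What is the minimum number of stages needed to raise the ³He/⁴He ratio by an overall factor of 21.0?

Single-stage factor α = √(4.00/3.02), so ln α = ½ ln(1.32450) = 0.1405.
Need α^N ≥ 21.0 ⇒ N ≥ ln(21.0) / ln α = 3.045 / 0.1405 = 21.67.
Rounding up, N = 22 stages.

22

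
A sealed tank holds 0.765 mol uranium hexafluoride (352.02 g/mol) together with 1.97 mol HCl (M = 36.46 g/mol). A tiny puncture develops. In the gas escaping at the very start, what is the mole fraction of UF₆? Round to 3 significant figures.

The effusion rate of species i is ∝ p_i/√M_i ∝ n_i/√M_i.
Mole fraction of UF₆ in the effusate = (n_UF₆/√M_UF₆) / (n_UF₆/√M_UF₆ + n_HCl/√M_HCl)
= (0.765/√352.02) / (0.765/√352.02 + 1.97/√36.46) = 0.04077/(0.04077 + 0.3263) = 0.111.

0.111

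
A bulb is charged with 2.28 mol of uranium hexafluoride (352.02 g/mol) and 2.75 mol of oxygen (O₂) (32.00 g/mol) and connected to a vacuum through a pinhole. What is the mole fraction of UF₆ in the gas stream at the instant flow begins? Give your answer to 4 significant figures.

Effusion rate of each component ∝ n_i/√M_i (partial pressure × 1/√M).
Mole fraction of UF₆ in the effusate = (n_UF₆/√M_UF₆) / (n_UF₆/√M_UF₆ + n_O₂/√M_O₂)
= (2.28/√352.02) / (2.28/√352.02 + 2.75/√32.00) = 0.1215/(0.1215 + 0.4861) = 0.2000.

0.2000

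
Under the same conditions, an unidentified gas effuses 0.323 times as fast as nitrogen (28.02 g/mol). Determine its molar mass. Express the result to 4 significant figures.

Graham's law gives rate_X/rate_N₂ = √(M_N₂/M_X).
0.323 = √(28.02/M_X)
M_X = 28.02 / 0.323² = 28.02 / 0.1043 = 268.6 g/mol

268.6 g/mol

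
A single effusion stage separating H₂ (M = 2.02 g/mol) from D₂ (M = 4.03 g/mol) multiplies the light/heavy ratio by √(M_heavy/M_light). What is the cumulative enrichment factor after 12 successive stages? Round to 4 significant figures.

Each stage multiplies the ratio by α = √(4.03/2.02), so after 12 stages the overall factor is α^12 = (4.03/2.02)^(12/2).
= 1.99505^6 = 63.06.

63.06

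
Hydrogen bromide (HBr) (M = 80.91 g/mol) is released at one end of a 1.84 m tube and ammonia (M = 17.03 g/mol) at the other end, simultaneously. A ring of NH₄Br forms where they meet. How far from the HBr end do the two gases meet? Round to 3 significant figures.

Distances travelled in equal time are proportional to diffusion rates, so d_HBr/d_NH₃ = √(M_NH₃/M_HBr) = √(17.03/80.91) = 0.4588.
With d_HBr + d_NH₃ = 1.84 m, d_NH₃ = 1.84/(1 + 0.4588) = 1.261 m.
d_HBr = 1.84 − 1.261 = 0.579 m.

0.579 m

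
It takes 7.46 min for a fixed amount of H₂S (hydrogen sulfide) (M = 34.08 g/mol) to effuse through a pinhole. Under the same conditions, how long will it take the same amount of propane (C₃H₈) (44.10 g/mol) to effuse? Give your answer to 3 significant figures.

8.49 min

Since effusion rate ∝ 1/√M, t_C₃H₈/t_H₂S = √(M_C₃H₈/M_H₂S) = √(44.10/34.08) = √1.294 = 1.138.
So the time for C₃H₈ is 7.46 × 1.138 = 8.49 min.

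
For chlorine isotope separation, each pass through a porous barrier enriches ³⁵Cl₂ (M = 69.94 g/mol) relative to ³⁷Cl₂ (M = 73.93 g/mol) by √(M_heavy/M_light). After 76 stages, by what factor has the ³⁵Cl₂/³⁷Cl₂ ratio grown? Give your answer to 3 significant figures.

Overall factor = α^76 with α = √(73.93/69.94), i.e. (73.93/69.94)^(76/2).
= 1.05705^38 = 8.23.

8.23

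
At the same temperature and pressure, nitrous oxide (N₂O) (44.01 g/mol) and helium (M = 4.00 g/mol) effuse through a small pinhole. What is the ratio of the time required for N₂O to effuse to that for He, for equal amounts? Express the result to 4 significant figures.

3.317

Using Graham's law: t_N₂O/t_He = √(M_N₂O/M_He) = √(44.01/4.00) = √11.00 = 3.317.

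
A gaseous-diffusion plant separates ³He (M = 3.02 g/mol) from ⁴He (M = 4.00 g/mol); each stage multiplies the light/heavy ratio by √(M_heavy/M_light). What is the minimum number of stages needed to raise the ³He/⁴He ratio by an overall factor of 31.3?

25

With α = √(4.00/3.02) per stage, ln α = ½ ln(1.32450) = 0.1405.
Need α^N ≥ 31.3 ⇒ N ≥ ln(31.3) / ln α = 3.444 / 0.1405 = 24.51.
Minimum whole number of stages: N = 25.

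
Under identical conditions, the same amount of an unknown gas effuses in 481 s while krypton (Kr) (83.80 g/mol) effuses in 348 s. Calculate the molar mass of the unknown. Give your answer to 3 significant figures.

160 g/mol

From Graham's law, t_X/t_Kr = √(M_X/M_Kr).
481/348 = 1.382 = √(M_X/83.80)
M_X = 83.80 × 1.382² = 83.80 × 1.910 = 160 g/mol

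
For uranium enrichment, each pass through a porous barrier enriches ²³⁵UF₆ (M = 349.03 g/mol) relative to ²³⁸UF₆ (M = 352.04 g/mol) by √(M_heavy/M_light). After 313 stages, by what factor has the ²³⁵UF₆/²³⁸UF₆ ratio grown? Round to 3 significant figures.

3.83

After 313 stages the ratio has grown by (√(352.04/349.03))^313 = (352.04/349.03)^(313/2).
= 1.00862^(313/2) = 3.83.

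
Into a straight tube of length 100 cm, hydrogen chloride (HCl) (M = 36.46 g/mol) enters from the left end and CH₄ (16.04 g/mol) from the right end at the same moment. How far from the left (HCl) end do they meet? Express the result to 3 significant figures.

39.9 cm

In equal time, each gas travels a distance ∝ its rate ∝ 1/√M, so d_HCl/d_CH₄ = √(M_CH₄/M_HCl) = √(16.04/36.46) = 0.6633.
With d_HCl + d_CH₄ = 100 cm, d_CH₄ = 100/(1 + 0.6633) = 60.12 cm.
d_HCl = 100 − 60.12 = 39.9 cm.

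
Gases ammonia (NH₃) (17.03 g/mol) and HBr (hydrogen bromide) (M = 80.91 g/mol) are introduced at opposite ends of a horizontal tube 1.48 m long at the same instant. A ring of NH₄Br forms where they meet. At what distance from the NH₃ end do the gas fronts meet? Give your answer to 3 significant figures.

Graham's law gives d_NH₃/d_HBr = rate_NH₃/rate_HBr = √(M_HBr/M_NH₃) = √(80.91/17.03) = 2.180.
With d_NH₃ + d_HBr = 1.48 m, d_HBr = 1.48/(1 + 2.180) = 0.4655 m.
d_NH₃ = 1.48 − 0.4655 = 1.01 m.

1.01 m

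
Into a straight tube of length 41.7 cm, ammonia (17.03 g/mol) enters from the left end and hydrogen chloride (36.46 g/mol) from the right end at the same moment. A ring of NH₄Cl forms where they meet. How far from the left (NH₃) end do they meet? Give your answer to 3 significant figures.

24.8 cm

Graham's law gives d_NH₃/d_HCl = rate_NH₃/rate_HCl = √(M_HCl/M_NH₃) = √(36.46/17.03) = 1.463.
With d_NH₃ + d_HCl = 41.7 cm, d_HCl = 41.7/(1 + 1.463) = 16.93 cm.
d_NH₃ = 41.7 − 16.93 = 24.8 cm.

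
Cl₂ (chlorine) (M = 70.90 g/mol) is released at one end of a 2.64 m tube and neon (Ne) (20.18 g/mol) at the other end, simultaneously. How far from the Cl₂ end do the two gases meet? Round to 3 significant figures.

The fronts meet when d_Cl₂ + d_Ne = L with d_Cl₂/d_Ne = √(M_Ne/M_Cl₂) (Graham's law). Here √(M_Ne/M_Cl₂) = √(20.18/70.90) = 0.5335.
With d_Cl₂ + d_Ne = 2.64 m, d_Ne = 2.64/(1 + 0.5335) = 1.722 m.
d_Cl₂ = 2.64 − 1.722 = 0.918 m.

0.918 m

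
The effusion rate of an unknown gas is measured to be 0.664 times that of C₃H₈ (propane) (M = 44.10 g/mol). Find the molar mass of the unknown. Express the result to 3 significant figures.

Using Graham's law: rate_X/rate_C₃H₈ = √(M_C₃H₈/M_X).
0.664 = √(44.10/M_X)
M_X = 44.10 / 0.664² = 44.10 / 0.4409 = 100 g/mol

100 g/mol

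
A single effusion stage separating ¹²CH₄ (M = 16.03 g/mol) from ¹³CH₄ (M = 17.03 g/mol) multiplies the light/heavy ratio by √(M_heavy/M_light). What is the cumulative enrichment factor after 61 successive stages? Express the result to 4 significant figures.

Each stage multiplies the ratio by α = √(17.03/16.03), so after 61 stages the overall factor is α^61 = (17.03/16.03)^(61/2).
= 1.06238^(61/2) = 6.332.

6.332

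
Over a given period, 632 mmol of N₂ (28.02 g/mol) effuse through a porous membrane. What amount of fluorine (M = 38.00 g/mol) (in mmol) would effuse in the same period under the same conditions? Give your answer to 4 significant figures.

Graham's law gives rate_F₂/rate_N₂ = √(M_N₂/M_F₂) = √(28.02/38.00) = √0.7374 = 0.8587.
So the amount for F₂ is 632 × 0.8587 = 542.7 mmol.

542.7 mmol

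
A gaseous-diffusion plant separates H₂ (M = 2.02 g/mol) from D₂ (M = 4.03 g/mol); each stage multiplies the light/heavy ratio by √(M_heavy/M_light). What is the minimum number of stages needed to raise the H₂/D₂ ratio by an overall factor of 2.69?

With α = √(4.03/2.02) per stage, ln α = ½ ln(1.99505) = 0.3453.
Need α^N ≥ 2.69 ⇒ N ≥ ln(2.69) / ln α = 0.9895 / 0.3453 = 2.87.
Rounding up, N = 3 stages.

3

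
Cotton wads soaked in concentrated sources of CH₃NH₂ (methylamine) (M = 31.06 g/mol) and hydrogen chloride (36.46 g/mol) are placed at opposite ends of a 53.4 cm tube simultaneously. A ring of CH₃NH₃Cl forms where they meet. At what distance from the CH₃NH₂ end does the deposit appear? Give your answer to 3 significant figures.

27.8 cm

The fronts meet when d_CH₃NH₂ + d_HCl = L with d_CH₃NH₂/d_HCl = √(M_HCl/M_CH₃NH₂) (Graham's law). Here √(M_HCl/M_CH₃NH₂) = √(36.46/31.06) = 1.083.
With d_CH₃NH₂ + d_HCl = 53.4 cm, d_HCl = 53.4/(1 + 1.083) = 25.63 cm.
d_CH₃NH₂ = 53.4 − 25.63 = 27.8 cm.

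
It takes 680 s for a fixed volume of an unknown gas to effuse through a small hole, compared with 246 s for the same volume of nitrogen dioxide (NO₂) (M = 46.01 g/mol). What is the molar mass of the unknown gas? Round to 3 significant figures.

352 g/mol

Using Graham's law: t_X/t_NO₂ = √(M_X/M_NO₂).
680/246 = 2.764 = √(M_X/46.01)
M_X = 46.01 × 2.764² = 46.01 × 7.641 = 352 g/mol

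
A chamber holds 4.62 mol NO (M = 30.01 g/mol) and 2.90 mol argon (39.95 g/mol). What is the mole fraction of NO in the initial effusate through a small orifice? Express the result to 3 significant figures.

0.648

The effusion rate of species i is ∝ p_i/√M_i ∝ n_i/√M_i.
Mole fraction of NO in the effusate = (n_NO/√M_NO) / (n_NO/√M_NO + n_Ar/√M_Ar)
= (4.62/√30.01) / (4.62/√30.01 + 2.90/√39.95) = 0.8434/(0.8434 + 0.4588) = 0.648.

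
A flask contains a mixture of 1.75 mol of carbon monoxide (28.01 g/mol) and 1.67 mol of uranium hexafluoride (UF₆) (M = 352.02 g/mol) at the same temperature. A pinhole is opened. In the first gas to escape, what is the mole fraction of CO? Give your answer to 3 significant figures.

Rate_i ∝ x_i/√M_i (Graham's law weighted by mole fraction), so the effusate composition follows n_i/√M_i.
Mole fraction of CO in the effusate = (n_CO/√M_CO) / (n_CO/√M_CO + n_UF₆/√M_UF₆)
= (1.75/√28.01) / (1.75/√28.01 + 1.67/√352.02) = 0.3307/(0.3307 + 0.08901) = 0.788.

0.788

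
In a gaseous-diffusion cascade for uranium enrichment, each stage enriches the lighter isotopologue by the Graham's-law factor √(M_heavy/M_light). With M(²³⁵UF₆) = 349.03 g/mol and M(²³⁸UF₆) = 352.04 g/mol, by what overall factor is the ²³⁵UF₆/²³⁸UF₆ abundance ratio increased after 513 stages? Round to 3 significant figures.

9.05

The single-stage factor is √(M_heavy/M_light), so 513 stages give [√(352.04/349.03)]^513 = (352.04/349.03)^(513/2).
= 1.00862^(513/2) = 9.05.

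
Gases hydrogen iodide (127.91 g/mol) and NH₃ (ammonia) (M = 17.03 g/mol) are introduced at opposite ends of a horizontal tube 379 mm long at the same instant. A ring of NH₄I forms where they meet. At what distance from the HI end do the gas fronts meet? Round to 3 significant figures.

101 mm

Distances travelled in equal time are proportional to diffusion rates, so d_HI/d_NH₃ = √(M_NH₃/M_HI) = √(17.03/127.91) = 0.3649.
With d_HI + d_NH₃ = 379 mm, d_NH₃ = 379/(1 + 0.3649) = 277.7 mm.
d_HI = 379 − 277.7 = 101 mm.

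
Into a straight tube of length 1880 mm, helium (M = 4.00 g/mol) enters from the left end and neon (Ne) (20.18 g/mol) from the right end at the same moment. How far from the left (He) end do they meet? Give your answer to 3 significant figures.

In equal time, each gas travels a distance ∝ its rate ∝ 1/√M, so d_He/d_Ne = √(M_Ne/M_He) = √(20.18/4.00) = 2.246.
With d_He + d_Ne = 1880 mm, d_Ne = 1880/(1 + 2.246) = 579.2 mm.
d_He = 1880 − 579.2 = 1300 mm.

1300 mm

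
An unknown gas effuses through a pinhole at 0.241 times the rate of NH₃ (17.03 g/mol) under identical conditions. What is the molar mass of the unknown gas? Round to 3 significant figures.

By Graham's law, rate_X/rate_NH₃ = √(M_NH₃/M_X).
0.241 = √(17.03/M_X)
M_X = 17.03 / 0.241² = 17.03 / 0.05808 = 293 g/mol

293 g/mol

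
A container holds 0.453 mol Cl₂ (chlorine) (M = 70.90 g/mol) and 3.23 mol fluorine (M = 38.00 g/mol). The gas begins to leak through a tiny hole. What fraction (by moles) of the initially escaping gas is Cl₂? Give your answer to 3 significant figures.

0.0931

Effusion rate of each component ∝ n_i/√M_i (partial pressure × 1/√M).
So x_Cl₂ in the escaping gas = (n_Cl₂/√M_Cl₂) / Σ(n_i/√M_i)
= (0.453/√70.90) / (0.453/√70.90 + 3.23/√38.00) = 0.05380/(0.05380 + 0.5240) = 0.0931.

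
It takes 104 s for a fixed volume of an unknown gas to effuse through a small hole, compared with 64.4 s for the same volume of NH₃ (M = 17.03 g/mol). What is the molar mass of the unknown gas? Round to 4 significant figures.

Since effusion rate ∝ 1/√M, t_X/t_NH₃ = √(M_X/M_NH₃).
104/64.4 = 1.615 = √(M_X/17.03)
M_X = 17.03 × 1.615² = 17.03 × 2.608 = 44.41 g/mol

44.41 g/mol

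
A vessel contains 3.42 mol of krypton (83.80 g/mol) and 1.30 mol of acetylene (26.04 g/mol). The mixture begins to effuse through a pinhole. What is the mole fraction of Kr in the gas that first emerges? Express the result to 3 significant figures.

Rate_i ∝ x_i/√M_i (Graham's law weighted by mole fraction), so the effusate composition follows n_i/√M_i.
So x_Kr in the escaping gas = (n_Kr/√M_Kr) / Σ(n_i/√M_i)
= (3.42/√83.80) / (3.42/√83.80 + 1.30/√26.04) = 0.3736/(0.3736 + 0.2548) = 0.595.

0.595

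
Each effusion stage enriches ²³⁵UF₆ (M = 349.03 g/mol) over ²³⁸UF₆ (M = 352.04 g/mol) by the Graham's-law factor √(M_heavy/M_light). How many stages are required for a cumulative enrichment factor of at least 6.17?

Per stage α = (352.04/349.03)^(1/2) = 1.00862^0.5, giving ln α = 0.004293.
Need α^N ≥ 6.17 ⇒ N ≥ ln(6.17) / ln α = 1.820 / 0.004293 = 423.83.
Minimum whole number of stages: N = 424.

424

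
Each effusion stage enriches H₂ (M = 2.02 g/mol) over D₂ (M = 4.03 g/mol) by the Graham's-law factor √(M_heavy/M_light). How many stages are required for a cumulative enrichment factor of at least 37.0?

11

Single-stage factor α = √(4.03/2.02), so ln α = ½ ln(1.99505) = 0.3453.
Need α^N ≥ 37.0 ⇒ N ≥ ln(37.0) / ln α = 3.611 / 0.3453 = 10.46.
So at least 11 stages are needed.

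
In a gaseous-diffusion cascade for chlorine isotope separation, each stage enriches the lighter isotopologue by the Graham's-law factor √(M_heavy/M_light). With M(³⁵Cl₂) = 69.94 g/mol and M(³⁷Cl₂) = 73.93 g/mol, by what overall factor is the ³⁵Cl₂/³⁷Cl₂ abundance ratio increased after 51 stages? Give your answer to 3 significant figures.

4.12

Overall factor = α^51 with α = √(73.93/69.94), i.e. (73.93/69.94)^(51/2).
= 1.05705^(51/2) = 4.12.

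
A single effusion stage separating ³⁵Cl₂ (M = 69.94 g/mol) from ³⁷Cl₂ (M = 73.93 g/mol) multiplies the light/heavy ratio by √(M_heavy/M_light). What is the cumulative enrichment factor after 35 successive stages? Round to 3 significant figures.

2.64

The single-stage factor is √(M_heavy/M_light), so 35 stages give [√(73.93/69.94)]^35 = (73.93/69.94)^(35/2).
= 1.05705^(35/2) = 2.64.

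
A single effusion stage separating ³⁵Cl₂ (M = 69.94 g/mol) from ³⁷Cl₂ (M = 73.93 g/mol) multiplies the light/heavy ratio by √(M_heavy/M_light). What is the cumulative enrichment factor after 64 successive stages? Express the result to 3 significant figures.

5.90

Overall factor = α^64 with α = √(73.93/69.94), i.e. (73.93/69.94)^(64/2).
= 1.05705^32 = 5.90.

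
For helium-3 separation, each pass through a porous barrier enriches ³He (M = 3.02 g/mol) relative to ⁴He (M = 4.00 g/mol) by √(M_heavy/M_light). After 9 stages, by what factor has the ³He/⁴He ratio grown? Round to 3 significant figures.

3.54

Each stage multiplies the ratio by α = √(4.00/3.02), so after 9 stages the overall factor is α^9 = (4.00/3.02)^(9/2).
= 1.32450^(9/2) = 3.54.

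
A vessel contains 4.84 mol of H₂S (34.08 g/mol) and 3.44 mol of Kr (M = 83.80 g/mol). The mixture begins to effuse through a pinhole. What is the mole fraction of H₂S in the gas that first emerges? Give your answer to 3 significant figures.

0.688

Each component's effusion rate ∝ (its partial pressure)·(1/√M) ∝ n_i/√M_i.
Mole fraction of H₂S in the effusate = (n_H₂S/√M_H₂S) / (n_H₂S/√M_H₂S + n_Kr/√M_Kr)
= (4.84/√34.08) / (4.84/√34.08 + 3.44/√83.80) = 0.8291/(0.8291 + 0.3758) = 0.688.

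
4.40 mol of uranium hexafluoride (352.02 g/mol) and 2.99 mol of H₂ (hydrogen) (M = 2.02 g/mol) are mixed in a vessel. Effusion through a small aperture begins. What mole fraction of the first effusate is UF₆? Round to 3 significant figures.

0.100

Each component's effusion rate ∝ (its partial pressure)·(1/√M) ∝ n_i/√M_i.
So x_UF₆ in the escaping gas = (n_UF₆/√M_UF₆) / Σ(n_i/√M_i)
= (4.40/√352.02) / (4.40/√352.02 + 2.99/√2.02) = 0.2345/(0.2345 + 2.104) = 0.100.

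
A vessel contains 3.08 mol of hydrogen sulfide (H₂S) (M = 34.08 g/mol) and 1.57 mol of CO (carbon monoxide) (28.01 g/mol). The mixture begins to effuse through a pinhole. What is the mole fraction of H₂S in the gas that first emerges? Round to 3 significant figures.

0.640

Rate_i ∝ x_i/√M_i (Graham's law weighted by mole fraction), so the effusate composition follows n_i/√M_i.
x_H₂S(eff) = (n_H₂S/√M_H₂S) / (n_H₂S/√M_H₂S + n_CO/√M_CO)
= (3.08/√34.08) / (3.08/√34.08 + 1.57/√28.01) = 0.5276/(0.5276 + 0.2966) = 0.640.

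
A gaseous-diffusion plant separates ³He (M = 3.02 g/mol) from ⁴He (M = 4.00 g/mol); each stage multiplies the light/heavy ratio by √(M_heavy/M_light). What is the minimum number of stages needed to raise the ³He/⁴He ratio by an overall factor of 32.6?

25

With α = √(4.00/3.02) per stage, ln α = ½ ln(1.32450) = 0.1405.
Need α^N ≥ 32.6 ⇒ N ≥ ln(32.6) / ln α = 3.484 / 0.1405 = 24.80.
So at least 25 stages are needed.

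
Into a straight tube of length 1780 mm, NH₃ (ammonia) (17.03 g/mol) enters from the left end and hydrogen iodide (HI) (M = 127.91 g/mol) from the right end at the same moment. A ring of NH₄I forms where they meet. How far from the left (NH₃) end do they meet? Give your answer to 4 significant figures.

Distances travelled in equal time are proportional to diffusion rates, so d_NH₃/d_HI = √(M_HI/M_NH₃) = √(127.91/17.03) = 2.741.
With d_NH₃ + d_HI = 1780 mm, d_HI = 1780/(1 + 2.741) = 475.9 mm.
d_NH₃ = 1780 − 475.9 = 1304 mm.

1304 mm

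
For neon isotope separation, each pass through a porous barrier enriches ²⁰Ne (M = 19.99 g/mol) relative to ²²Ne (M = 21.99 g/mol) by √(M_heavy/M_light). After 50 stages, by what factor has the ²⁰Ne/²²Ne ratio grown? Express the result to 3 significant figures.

The single-stage factor is √(M_heavy/M_light), so 50 stages give [√(21.99/19.99)]^50 = (21.99/19.99)^(50/2).
= 1.10005^25 = 10.8.

10.8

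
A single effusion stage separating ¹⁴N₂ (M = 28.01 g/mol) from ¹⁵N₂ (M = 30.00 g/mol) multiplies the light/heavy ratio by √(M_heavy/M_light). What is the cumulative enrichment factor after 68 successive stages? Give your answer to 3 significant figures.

Each stage multiplies the ratio by α = √(30.00/28.01), so after 68 stages the overall factor is α^68 = (30.00/28.01)^(68/2).
= 1.07105^34 = 10.3.

10.3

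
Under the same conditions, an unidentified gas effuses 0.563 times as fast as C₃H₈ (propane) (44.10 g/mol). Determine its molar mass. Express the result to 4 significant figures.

By Graham's law, rate_X/rate_C₃H₈ = √(M_C₃H₈/M_X).
0.563 = √(44.10/M_X)
M_X = 44.10 / 0.563² = 44.10 / 0.3170 = 139.1 g/mol

139.1 g/mol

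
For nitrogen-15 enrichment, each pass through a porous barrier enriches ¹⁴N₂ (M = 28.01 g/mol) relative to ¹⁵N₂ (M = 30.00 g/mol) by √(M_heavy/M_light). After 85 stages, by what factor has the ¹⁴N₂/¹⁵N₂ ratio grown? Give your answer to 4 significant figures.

The single-stage factor is √(M_heavy/M_light), so 85 stages give [√(30.00/28.01)]^85 = (30.00/28.01)^(85/2).
= 1.07105^(85/2) = 18.49.

18.49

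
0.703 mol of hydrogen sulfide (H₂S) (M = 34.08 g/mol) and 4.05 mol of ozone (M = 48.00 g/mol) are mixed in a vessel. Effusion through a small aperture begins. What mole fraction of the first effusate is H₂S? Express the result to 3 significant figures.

Each component's effusion rate ∝ (its partial pressure)·(1/√M) ∝ n_i/√M_i.
So x_H₂S in the escaping gas = (n_H₂S/√M_H₂S) / Σ(n_i/√M_i)
= (0.703/√34.08) / (0.703/√34.08 + 4.05/√48.00) = 0.1204/(0.1204 + 0.5846) = 0.171.

0.171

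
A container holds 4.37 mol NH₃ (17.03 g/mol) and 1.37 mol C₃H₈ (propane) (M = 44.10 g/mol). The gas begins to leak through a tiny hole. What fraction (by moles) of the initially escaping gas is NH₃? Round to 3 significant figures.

Rate_i ∝ x_i/√M_i (Graham's law weighted by mole fraction), so the effusate composition follows n_i/√M_i.
x_NH₃(eff) = (n_NH₃/√M_NH₃) / (n_NH₃/√M_NH₃ + n_C₃H₈/√M_C₃H₈)
= (4.37/√17.03) / (4.37/√17.03 + 1.37/√44.10) = 1.059/(1.059 + 0.2063) = 0.837.

0.837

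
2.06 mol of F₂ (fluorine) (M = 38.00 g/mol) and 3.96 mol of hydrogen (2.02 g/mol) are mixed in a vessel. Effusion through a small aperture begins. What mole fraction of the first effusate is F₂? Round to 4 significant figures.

0.1071

Rate_i ∝ x_i/√M_i (Graham's law weighted by mole fraction), so the effusate composition follows n_i/√M_i.
So x_F₂ in the escaping gas = (n_F₂/√M_F₂) / Σ(n_i/√M_i)
= (2.06/√38.00) / (2.06/√38.00 + 3.96/√2.02) = 0.3342/(0.3342 + 2.786) = 0.1071.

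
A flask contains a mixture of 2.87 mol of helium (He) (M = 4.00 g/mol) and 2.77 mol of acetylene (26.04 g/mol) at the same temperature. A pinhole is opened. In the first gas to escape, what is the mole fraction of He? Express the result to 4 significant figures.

Effusion rate of each component ∝ n_i/√M_i (partial pressure × 1/√M).
So x_He in the escaping gas = (n_He/√M_He) / Σ(n_i/√M_i)
= (2.87/√4.00) / (2.87/√4.00 + 2.77/√26.04) = 1.435/(1.435 + 0.5428) = 0.7255.

0.7255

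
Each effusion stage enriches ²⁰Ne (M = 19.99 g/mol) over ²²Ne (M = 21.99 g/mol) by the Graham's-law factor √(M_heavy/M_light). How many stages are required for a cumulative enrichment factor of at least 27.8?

Per stage α = (21.99/19.99)^(1/2) = 1.10005^0.5, giving ln α = 0.04768.
Need α^N ≥ 27.8 ⇒ N ≥ ln(27.8) / ln α = 3.325 / 0.04768 = 69.74.
Minimum whole number of stages: N = 70.

70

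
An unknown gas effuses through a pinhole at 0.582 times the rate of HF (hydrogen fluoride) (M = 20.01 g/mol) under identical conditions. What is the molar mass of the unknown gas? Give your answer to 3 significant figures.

59.1 g/mol

Using Graham's law: rate_X/rate_HF = √(M_HF/M_X).
0.582 = √(20.01/M_X)
M_X = 20.01 / 0.582² = 20.01 / 0.3387 = 59.1 g/mol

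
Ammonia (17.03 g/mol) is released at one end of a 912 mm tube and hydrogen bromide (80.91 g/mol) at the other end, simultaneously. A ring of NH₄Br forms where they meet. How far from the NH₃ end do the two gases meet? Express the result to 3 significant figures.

625 mm

The fronts meet when d_NH₃ + d_HBr = L with d_NH₃/d_HBr = √(M_HBr/M_NH₃) (Graham's law). Here √(M_HBr/M_NH₃) = √(80.91/17.03) = 2.180.
With d_NH₃ + d_HBr = 912 mm, d_HBr = 912/(1 + 2.180) = 286.8 mm.
d_NH₃ = 912 − 286.8 = 625 mm.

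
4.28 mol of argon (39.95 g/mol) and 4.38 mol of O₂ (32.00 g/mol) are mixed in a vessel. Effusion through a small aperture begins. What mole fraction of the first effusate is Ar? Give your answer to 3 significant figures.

0.467

The effusion rate of species i is ∝ p_i/√M_i ∝ n_i/√M_i.
x_Ar(eff) = (n_Ar/√M_Ar) / (n_Ar/√M_Ar + n_O₂/√M_O₂)
= (4.28/√39.95) / (4.28/√39.95 + 4.38/√32.00) = 0.6772/(0.6772 + 0.7743) = 0.467.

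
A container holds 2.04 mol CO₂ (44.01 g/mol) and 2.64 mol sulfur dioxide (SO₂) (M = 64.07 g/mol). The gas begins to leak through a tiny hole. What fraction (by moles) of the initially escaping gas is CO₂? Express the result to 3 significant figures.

The effusion rate of species i is ∝ p_i/√M_i ∝ n_i/√M_i.
So x_CO₂ in the escaping gas = (n_CO₂/√M_CO₂) / Σ(n_i/√M_i)
= (2.04/√44.01) / (2.04/√44.01 + 2.64/√64.07) = 0.3075/(0.3075 + 0.3298) = 0.482.

0.482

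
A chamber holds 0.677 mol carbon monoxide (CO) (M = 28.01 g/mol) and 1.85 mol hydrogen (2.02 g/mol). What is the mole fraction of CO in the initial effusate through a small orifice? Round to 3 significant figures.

0.0895

The effusion rate of species i is ∝ p_i/√M_i ∝ n_i/√M_i.
x_CO(eff) = (n_CO/√M_CO) / (n_CO/√M_CO + n_H₂/√M_H₂)
= (0.677/√28.01) / (0.677/√28.01 + 1.85/√2.02) = 0.1279/(0.1279 + 1.302) = 0.0895.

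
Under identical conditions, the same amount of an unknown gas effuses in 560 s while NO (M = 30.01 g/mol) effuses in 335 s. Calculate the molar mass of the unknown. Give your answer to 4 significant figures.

83.86 g/mol

Graham's law gives t_X/t_NO = √(M_X/M_NO).
560/335 = 1.672 = √(M_X/30.01)
M_X = 30.01 × 1.672² = 30.01 × 2.794 = 83.86 g/mol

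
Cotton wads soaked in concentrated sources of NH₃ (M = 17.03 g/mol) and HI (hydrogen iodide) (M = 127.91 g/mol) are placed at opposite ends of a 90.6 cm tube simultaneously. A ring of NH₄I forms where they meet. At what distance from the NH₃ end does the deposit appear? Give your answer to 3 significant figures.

In equal time, each gas travels a distance ∝ its rate ∝ 1/√M, so d_NH₃/d_HI = √(M_HI/M_NH₃) = √(127.91/17.03) = 2.741.
With d_NH₃ + d_HI = 90.6 cm, d_HI = 90.6/(1 + 2.741) = 24.22 cm.
d_NH₃ = 90.6 − 24.22 = 66.4 cm.

66.4 cm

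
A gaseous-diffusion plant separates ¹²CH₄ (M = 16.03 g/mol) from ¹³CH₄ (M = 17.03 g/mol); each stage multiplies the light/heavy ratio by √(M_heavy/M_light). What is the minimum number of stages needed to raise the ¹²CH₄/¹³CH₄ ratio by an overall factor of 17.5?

With α = √(17.03/16.03) per stage, ln α = ½ ln(1.06238) = 0.03026.
Need α^N ≥ 17.5 ⇒ N ≥ ln(17.5) / ln α = 2.862 / 0.03026 = 94.60.
So at least 95 stages are needed.

95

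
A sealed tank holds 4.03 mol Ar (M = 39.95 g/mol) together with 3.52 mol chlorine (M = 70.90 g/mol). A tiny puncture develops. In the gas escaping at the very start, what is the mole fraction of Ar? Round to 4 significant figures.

0.6040

Each component's effusion rate ∝ (its partial pressure)·(1/√M) ∝ n_i/√M_i.
x_Ar(eff) = (n_Ar/√M_Ar) / (n_Ar/√M_Ar + n_Cl₂/√M_Cl₂)
= (4.03/√39.95) / (4.03/√39.95 + 3.52/√70.90) = 0.6376/(0.6376 + 0.4180) = 0.6040.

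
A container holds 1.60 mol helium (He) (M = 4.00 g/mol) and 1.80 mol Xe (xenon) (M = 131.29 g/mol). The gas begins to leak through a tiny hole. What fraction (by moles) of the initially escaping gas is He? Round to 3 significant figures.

0.836

Rate_i ∝ x_i/√M_i (Graham's law weighted by mole fraction), so the effusate composition follows n_i/√M_i.
Mole fraction of He in the effusate = (n_He/√M_He) / (n_He/√M_He + n_Xe/√M_Xe)
= (1.60/√4.00) / (1.60/√4.00 + 1.80/√131.29) = 0.8000/(0.8000 + 0.1571) = 0.836.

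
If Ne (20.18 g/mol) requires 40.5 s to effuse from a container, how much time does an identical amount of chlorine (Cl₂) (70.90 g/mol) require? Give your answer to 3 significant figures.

Since effusion rate ∝ 1/√M, t_Cl₂/t_Ne = √(M_Cl₂/M_Ne) = √(70.90/20.18) = √3.513 = 1.874.
So the time for Cl₂ is 40.5 × 1.874 = 75.9 s.

75.9 s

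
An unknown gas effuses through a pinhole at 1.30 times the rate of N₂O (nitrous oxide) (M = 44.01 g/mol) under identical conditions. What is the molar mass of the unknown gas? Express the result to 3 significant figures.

26.0 g/mol

Graham's law gives rate_X/rate_N₂O = √(M_N₂O/M_X).
1.30 = √(44.01/M_X)
M_X = 44.01 / 1.30² = 44.01 / 1.690 = 26.0 g/mol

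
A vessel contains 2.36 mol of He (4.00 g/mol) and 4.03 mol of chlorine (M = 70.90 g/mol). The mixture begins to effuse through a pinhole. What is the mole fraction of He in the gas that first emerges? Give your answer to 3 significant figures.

Each component's effusion rate ∝ (its partial pressure)·(1/√M) ∝ n_i/√M_i.
x_He(eff) = (n_He/√M_He) / (n_He/√M_He + n_Cl₂/√M_Cl₂)
= (2.36/√4.00) / (2.36/√4.00 + 4.03/√70.90) = 1.180/(1.180 + 0.4786) = 0.711.

0.711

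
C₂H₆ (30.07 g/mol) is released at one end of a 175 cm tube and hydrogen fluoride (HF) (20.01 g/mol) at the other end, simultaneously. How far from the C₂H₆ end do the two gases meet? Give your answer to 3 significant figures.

In equal time, each gas travels a distance ∝ its rate ∝ 1/√M, so d_C₂H₆/d_HF = √(M_HF/M_C₂H₆) = √(20.01/30.07) = 0.8157.
With d_C₂H₆ + d_HF = 175 cm, d_HF = 175/(1 + 0.8157) = 96.38 cm.
d_C₂H₆ = 175 − 96.38 = 78.6 cm.

78.6 cm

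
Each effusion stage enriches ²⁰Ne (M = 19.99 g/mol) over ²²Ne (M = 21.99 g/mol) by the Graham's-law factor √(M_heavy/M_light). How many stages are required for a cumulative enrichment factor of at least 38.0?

With α = √(21.99/19.99) per stage, ln α = ½ ln(1.10005) = 0.04768.
Need α^N ≥ 38.0 ⇒ N ≥ ln(38.0) / ln α = 3.638 / 0.04768 = 76.30.
Minimum whole number of stages: N = 77.

77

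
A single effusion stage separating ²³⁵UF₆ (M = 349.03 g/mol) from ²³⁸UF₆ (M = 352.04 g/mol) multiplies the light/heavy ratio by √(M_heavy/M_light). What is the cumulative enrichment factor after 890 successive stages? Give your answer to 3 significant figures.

45.7

Overall factor = α^890 with α = √(352.04/349.03), i.e. (352.04/349.03)^(890/2).
= 1.00862^445 = 45.7.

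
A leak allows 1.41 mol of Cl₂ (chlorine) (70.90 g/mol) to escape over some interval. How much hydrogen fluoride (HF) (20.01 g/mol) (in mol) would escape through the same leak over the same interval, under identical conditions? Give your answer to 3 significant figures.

Graham's law gives rate_HF/rate_Cl₂ = √(M_Cl₂/M_HF) = √(70.90/20.01) = √3.543 = 1.882.
So the amount for HF is 1.41 × 1.882 = 2.65 mol.

2.65 mol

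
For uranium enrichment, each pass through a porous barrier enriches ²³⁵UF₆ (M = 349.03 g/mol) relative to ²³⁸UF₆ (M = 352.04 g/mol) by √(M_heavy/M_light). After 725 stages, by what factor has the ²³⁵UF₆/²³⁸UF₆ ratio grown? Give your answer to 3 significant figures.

The single-stage factor is √(M_heavy/M_light), so 725 stages give [√(352.04/349.03)]^725 = (352.04/349.03)^(725/2).
= 1.00862^(725/2) = 22.5.

22.5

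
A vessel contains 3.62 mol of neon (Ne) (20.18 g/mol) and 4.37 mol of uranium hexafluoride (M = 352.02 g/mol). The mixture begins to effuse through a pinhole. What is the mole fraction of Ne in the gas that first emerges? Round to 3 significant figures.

Effusion rate of each component ∝ n_i/√M_i (partial pressure × 1/√M).
Mole fraction of Ne in the effusate = (n_Ne/√M_Ne) / (n_Ne/√M_Ne + n_UF₆/√M_UF₆)
= (3.62/√20.18) / (3.62/√20.18 + 4.37/√352.02) = 0.8058/(0.8058 + 0.2329) = 0.776.

0.776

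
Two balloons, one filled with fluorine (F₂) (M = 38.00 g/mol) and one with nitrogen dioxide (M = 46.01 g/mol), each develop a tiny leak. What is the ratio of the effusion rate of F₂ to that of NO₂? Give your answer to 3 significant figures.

Using Graham's law: rate_F₂/rate_NO₂ = √(M_NO₂/M_F₂) = √(46.01/38.00) = √1.211 = 1.10.

1.10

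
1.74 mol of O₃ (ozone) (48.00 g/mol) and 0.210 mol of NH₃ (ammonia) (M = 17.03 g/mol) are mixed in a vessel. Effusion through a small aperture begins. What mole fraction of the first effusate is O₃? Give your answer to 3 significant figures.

0.832

Rate_i ∝ x_i/√M_i (Graham's law weighted by mole fraction), so the effusate composition follows n_i/√M_i.
x_O₃(eff) = (n_O₃/√M_O₃) / (n_O₃/√M_O₃ + n_NH₃/√M_NH₃)
= (1.74/√48.00) / (1.74/√48.00 + 0.210/√17.03) = 0.2511/(0.2511 + 0.05089) = 0.832.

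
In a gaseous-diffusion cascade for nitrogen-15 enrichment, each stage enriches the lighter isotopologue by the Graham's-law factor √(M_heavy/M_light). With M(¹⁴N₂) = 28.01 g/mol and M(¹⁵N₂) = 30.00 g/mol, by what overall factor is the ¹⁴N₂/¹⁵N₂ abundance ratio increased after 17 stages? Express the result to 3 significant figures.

1.79

After 17 stages the ratio has grown by (√(30.00/28.01))^17 = (30.00/28.01)^(17/2).
= 1.07105^(17/2) = 1.79.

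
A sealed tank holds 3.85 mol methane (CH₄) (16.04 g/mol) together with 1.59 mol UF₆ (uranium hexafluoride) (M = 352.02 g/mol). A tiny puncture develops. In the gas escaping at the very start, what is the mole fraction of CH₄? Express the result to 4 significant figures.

Rate_i ∝ x_i/√M_i (Graham's law weighted by mole fraction), so the effusate composition follows n_i/√M_i.
Mole fraction of CH₄ in the effusate = (n_CH₄/√M_CH₄) / (n_CH₄/√M_CH₄ + n_UF₆/√M_UF₆)
= (3.85/√16.04) / (3.85/√16.04 + 1.59/√352.02) = 0.9613/(0.9613 + 0.08474) = 0.9190.

0.9190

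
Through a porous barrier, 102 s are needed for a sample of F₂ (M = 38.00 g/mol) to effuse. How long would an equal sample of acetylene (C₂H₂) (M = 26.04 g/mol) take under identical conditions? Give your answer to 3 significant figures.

84.4 s

By Graham's law, t_C₂H₂/t_F₂ = √(M_C₂H₂/M_F₂) = √(26.04/38.00) = √0.6853 = 0.8278.
So the time for C₂H₂ is 102 × 0.8278 = 84.4 s.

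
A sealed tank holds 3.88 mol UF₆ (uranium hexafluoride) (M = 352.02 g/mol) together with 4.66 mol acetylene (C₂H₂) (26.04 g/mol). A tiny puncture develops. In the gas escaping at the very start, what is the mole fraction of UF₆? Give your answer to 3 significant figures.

0.185

Rate_i ∝ x_i/√M_i (Graham's law weighted by mole fraction), so the effusate composition follows n_i/√M_i.
Mole fraction of UF₆ in the effusate = (n_UF₆/√M_UF₆) / (n_UF₆/√M_UF₆ + n_C₂H₂/√M_C₂H₂)
= (3.88/√352.02) / (3.88/√352.02 + 4.66/√26.04) = 0.2068/(0.2068 + 0.9132) = 0.185.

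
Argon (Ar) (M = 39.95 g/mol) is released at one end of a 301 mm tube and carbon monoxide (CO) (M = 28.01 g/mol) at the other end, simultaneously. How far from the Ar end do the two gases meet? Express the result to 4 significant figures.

Graham's law gives d_Ar/d_CO = rate_Ar/rate_CO = √(M_CO/M_Ar) = √(28.01/39.95) = 0.8373.
With d_Ar + d_CO = 301 mm, d_CO = 301/(1 + 0.8373) = 163.8 mm.
d_Ar = 301 − 163.8 = 137.2 mm.

137.2 mm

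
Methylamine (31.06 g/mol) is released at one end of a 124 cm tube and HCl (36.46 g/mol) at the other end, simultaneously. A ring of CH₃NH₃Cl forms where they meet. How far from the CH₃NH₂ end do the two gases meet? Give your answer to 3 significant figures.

In equal time, each gas travels a distance ∝ its rate ∝ 1/√M, so d_CH₃NH₂/d_HCl = √(M_HCl/M_CH₃NH₂) = √(36.46/31.06) = 1.083.
With d_CH₃NH₂ + d_HCl = 124 cm, d_HCl = 124/(1 + 1.083) = 59.52 cm.
d_CH₃NH₂ = 124 − 59.52 = 64.5 cm.

64.5 cm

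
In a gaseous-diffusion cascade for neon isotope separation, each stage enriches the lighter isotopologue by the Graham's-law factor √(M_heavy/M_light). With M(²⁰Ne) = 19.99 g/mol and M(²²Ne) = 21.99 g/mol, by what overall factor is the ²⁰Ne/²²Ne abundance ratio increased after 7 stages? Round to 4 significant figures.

1.396

The single-stage factor is √(M_heavy/M_light), so 7 stages give [√(21.99/19.99)]^7 = (21.99/19.99)^(7/2).
= 1.10005^(7/2) = 1.396.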